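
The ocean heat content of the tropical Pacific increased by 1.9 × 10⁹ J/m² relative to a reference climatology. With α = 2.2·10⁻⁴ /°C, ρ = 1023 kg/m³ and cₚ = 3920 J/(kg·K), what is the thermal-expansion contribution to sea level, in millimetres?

Δh = αQ/(ρcₚ) = 2.2×10⁻⁴ × 1.9×10⁹ / (1023 × 3920) ≈ 0.10424 m

100 mm of thermosteric rise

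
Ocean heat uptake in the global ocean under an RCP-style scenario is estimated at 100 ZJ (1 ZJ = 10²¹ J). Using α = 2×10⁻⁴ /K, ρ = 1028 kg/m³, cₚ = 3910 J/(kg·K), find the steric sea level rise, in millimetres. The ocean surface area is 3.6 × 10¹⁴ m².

Δh ≈ 13.8 mm

Per unit area: Q = 100×10²¹ / (3.6×10¹⁴) ≈ 2.778×10⁸ J/m²
Δh = αQ/(ρcₚ) = 2×10⁻⁴ × 2.778×10⁸ / (1028 × 3910) ≈ 0.013823 m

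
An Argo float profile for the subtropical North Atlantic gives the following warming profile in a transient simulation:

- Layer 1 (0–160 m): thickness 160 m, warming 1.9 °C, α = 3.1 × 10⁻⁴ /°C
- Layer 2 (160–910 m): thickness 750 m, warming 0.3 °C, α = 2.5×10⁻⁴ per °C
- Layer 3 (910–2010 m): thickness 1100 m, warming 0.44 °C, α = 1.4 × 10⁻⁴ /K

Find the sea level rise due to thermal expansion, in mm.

about 218 mm

Layer 1: 160 × 1.9 × 3.1×10⁻⁴ = 0.09424 m
2.5×10⁻⁴ × 0.3 × 750 = 0.05625 m
Layer 3: 1100 × 1.4×10⁻⁴ × 0.44 = 0.06776 m
Δh = 0.09424 + 0.05625 + 0.06776 = 0.21825 m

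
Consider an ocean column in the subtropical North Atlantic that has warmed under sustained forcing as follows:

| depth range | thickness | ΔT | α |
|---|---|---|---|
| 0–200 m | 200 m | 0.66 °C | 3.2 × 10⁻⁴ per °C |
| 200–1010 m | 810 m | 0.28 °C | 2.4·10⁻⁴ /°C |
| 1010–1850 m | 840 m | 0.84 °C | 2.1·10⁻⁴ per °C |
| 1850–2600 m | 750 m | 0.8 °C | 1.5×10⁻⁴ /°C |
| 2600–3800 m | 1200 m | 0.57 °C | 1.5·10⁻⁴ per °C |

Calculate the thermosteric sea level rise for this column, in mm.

Layer 1: 3.2×10⁻⁴ × 0.66 × 200 = 0.04224 m
Layer 2: 0.28 × 810 × 2.4×10⁻⁴ = 0.054432 m
840 × 0.84 × 2.1×10⁻⁴ = 0.148176 m
Layer 4: 0.8 × 1.5×10⁻⁴ × 750 = 0.09000 m
Layer 5: 1200 × 0.57 × 1.5×10⁻⁴ = 0.10260 m
Δh = 0.04224 + 0.054432 + 0.148176 + 0.09000 + 0.10260 = 0.437448 m

Δh = 437 mm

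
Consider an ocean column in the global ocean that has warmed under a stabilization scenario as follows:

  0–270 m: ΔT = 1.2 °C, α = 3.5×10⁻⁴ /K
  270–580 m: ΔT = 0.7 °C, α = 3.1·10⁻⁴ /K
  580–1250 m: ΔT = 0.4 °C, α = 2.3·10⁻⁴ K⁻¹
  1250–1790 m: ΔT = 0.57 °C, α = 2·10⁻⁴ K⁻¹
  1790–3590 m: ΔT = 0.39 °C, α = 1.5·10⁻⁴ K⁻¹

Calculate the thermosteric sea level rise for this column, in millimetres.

Δh = 409 mm

Layer 1: 3.5×10⁻⁴ × 1.2 × 270 = 0.11340 m
Layer 2: 0.7 × 310 × 3.1×10⁻⁴ = 0.06727 m
670 × 2.3×10⁻⁴ × 0.4 = 0.06164 m
1250–1790 m: 2×10⁻⁴ × 540 × 0.57 = 0.06156 m
0.39 × 1800 × 1.5×10⁻⁴ = 0.10530 m
Δh = 0.11340 + 0.06727 + 0.06164 + 0.06156 + 0.10530 = 0.40917 m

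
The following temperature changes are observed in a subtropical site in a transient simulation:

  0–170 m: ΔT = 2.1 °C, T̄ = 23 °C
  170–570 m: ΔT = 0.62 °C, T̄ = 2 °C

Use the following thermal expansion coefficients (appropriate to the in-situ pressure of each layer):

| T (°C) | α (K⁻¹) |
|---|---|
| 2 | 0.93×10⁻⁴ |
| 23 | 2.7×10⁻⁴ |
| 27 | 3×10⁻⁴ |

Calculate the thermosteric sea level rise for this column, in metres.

Layer 1 at 23 °C → α = 2.7×10⁻⁴ K⁻¹
Layer 2 at 2 °C → α = 0.93×10⁻⁴ K⁻¹
170 × 2.7×10⁻⁴ × 2.1 = 0.09639 m
Layer 2: 400 × 0.93×10⁻⁴ × 0.62 = 0.023064 m
Δh = 0.09639 + 0.023064 = 0.119454 m

0.12 m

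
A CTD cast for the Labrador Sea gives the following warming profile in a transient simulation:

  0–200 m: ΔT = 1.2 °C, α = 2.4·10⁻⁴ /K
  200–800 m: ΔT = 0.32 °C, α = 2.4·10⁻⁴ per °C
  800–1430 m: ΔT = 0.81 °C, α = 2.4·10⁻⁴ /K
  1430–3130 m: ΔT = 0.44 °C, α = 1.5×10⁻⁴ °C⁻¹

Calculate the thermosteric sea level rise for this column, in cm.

1.2 × 200 × 2.4×10⁻⁴ = 0.05760 m
Layer 2: 0.32 × 2.4×10⁻⁴ × 600 = 0.04608 m
2.4×10⁻⁴ × 630 × 0.81 = 0.122472 m
1430–3130 m: 1.5×10⁻⁴ × 1700 × 0.44 = 0.11220 m
Δh = 0.05760 + 0.04608 + 0.122472 + 0.11220 = 0.338352 m

Δh = 34 cm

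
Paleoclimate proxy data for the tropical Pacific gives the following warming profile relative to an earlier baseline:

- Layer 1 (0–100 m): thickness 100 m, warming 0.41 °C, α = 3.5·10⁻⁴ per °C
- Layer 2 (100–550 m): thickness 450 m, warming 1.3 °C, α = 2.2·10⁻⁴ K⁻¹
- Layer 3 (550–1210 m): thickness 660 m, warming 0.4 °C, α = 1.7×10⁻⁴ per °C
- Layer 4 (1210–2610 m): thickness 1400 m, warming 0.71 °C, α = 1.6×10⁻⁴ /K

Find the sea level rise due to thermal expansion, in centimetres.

0–100 m: 0.41 × 3.5×10⁻⁴ × 100 = 0.01435 m
2.2×10⁻⁴ × 450 × 1.3 = 0.12870 m
550–1210 m: 0.4 × 660 × 1.7×10⁻⁴ = 0.04488 m
1210–2610 m: 1.6×10⁻⁴ × 0.71 × 1400 = 0.15904 m
Δh = 0.01435 + 0.12870 + 0.04488 + 0.15904 = 0.34697 m

Δh ≈ 34.7 cm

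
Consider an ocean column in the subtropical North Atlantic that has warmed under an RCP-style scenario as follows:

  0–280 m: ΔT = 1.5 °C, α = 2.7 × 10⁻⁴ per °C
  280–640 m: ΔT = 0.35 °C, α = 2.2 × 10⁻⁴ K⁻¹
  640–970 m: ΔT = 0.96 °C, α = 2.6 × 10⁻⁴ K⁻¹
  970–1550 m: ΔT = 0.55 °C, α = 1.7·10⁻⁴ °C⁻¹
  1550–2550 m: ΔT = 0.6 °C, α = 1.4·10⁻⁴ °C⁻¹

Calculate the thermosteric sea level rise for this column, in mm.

362 mm of thermosteric rise

280 × 1.5 × 2.7×10⁻⁴ = 0.11340 m
360 × 0.35 × 2.2×10⁻⁴ = 0.02772 m
Layer 3: 2.6×10⁻⁴ × 330 × 0.96 = 0.082368 m
Layer 4: 0.55 × 1.7×10⁻⁴ × 580 = 0.05423 m
0.6 × 1000 × 1.4×10⁻⁴ = 0.08400 m
Δh = 0.11340 + 0.02772 + 0.082368 + 0.05423 + 0.08400 = 0.361718 m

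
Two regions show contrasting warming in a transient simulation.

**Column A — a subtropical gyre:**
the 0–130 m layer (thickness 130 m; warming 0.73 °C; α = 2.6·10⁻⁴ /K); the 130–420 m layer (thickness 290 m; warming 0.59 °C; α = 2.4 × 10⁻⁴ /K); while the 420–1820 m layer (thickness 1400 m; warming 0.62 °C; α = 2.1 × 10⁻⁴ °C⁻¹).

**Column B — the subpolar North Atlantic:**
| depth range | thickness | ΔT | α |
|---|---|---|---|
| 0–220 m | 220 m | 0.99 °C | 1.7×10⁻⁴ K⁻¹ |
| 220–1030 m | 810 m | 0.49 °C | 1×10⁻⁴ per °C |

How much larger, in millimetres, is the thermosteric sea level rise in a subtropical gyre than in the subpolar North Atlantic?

170 mm

A 2.6×10⁻⁴ × 130 × 0.73 = 0.024674 m
A 0.59 × 2.4×10⁻⁴ × 290 = 0.041064 m
A 420–1820 m: 0.62 × 1400 × 2.1×10⁻⁴ = 0.18228 m
A total: 0.248018 m
B Layer 1: 0.99 × 1.7×10⁻⁴ × 220 = 0.037026 m
B Layer 2: 1×10⁻⁴ × 810 × 0.49 = 0.03969 m
B total: 0.076716 m
Difference: 0.248018 − 0.076716 = 0.171302 m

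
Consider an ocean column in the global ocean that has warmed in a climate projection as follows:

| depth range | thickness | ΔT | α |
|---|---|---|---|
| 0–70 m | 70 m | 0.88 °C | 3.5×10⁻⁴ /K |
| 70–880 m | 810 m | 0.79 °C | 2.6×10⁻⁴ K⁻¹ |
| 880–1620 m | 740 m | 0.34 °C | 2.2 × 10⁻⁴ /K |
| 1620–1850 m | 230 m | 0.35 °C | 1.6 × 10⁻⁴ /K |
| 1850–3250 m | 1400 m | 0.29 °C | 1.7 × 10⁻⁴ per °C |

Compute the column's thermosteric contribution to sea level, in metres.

about 0.33 m

3.5×10⁻⁴ × 0.88 × 70 = 0.02156 m
0.79 × 2.6×10⁻⁴ × 810 = 0.166374 m
880–1620 m: 740 × 0.34 × 2.2×10⁻⁴ = 0.055352 m
Layer 4: 1.6×10⁻⁴ × 0.35 × 230 = 0.01288 m
Layer 5: 0.29 × 1400 × 1.7×10⁻⁴ = 0.06902 m
Δh = 0.02156 + 0.166374 + 0.055352 + 0.01288 + 0.06902 = 0.325186 m ≈ 0.33 m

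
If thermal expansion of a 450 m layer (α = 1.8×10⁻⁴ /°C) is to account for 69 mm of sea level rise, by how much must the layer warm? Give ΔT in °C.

about 0.85 °C

ΔT = Δh/(αH) = 0.069 / (1.8×10⁻⁴ × 450) ≈ 0.8519 °C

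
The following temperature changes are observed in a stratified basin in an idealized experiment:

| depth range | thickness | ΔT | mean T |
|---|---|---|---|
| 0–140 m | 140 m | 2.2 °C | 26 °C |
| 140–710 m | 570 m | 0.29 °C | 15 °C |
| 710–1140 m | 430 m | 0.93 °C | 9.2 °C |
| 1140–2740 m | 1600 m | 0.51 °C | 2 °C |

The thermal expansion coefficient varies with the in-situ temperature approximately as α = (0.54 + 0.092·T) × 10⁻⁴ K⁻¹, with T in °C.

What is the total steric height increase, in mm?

about 240 mm

Layer 1: α = (0.54 + 0.092×26)×10⁻⁴ = 2.932×10⁻⁴ K⁻¹
Layer 2: α = (0.54 + 0.092×15)×10⁻⁴ = 1.92×10⁻⁴ K⁻¹
Layer 3: α = (0.54 + 0.092×9.2)×10⁻⁴ = 1.3864×10⁻⁴ K⁻¹
Layer 4: α = (0.54 + 0.092×2)×10⁻⁴ = 0.724×10⁻⁴ K⁻¹
140 × 2.932×10⁻⁴ × 2.2 = 0.0903056 m
1.92×10⁻⁴ × 0.29 × 570 = 0.0317376 m
Layer 3: 430 × 1.3864×10⁻⁴ × 0.93 = 0.055442136 m
Layer 4: 0.724×10⁻⁴ × 0.51 × 1600 = 0.0590784 m
Δh = 0.0903056 + 0.0317376 + 0.055442136 + 0.0590784 = 0.236563736 m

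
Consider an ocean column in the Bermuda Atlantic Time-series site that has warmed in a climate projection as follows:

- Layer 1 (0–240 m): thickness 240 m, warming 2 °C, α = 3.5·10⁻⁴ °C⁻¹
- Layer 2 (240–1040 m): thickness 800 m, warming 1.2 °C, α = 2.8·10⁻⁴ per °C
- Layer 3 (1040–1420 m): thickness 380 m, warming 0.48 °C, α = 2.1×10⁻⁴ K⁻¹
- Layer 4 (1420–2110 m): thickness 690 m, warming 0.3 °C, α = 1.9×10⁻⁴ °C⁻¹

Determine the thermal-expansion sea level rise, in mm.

0–240 m: 3.5×10⁻⁴ × 2 × 240 = 0.16800 m
240–1040 m: 2.8×10⁻⁴ × 1.2 × 800 = 0.26880 m
0.48 × 2.1×10⁻⁴ × 380 = 0.038304 m
Layer 4: 1.9×10⁻⁴ × 0.3 × 690 = 0.03933 m
Δh = 0.16800 + 0.26880 + 0.038304 + 0.03933 = 0.514434 m ≈ 510 mm

about 510 mm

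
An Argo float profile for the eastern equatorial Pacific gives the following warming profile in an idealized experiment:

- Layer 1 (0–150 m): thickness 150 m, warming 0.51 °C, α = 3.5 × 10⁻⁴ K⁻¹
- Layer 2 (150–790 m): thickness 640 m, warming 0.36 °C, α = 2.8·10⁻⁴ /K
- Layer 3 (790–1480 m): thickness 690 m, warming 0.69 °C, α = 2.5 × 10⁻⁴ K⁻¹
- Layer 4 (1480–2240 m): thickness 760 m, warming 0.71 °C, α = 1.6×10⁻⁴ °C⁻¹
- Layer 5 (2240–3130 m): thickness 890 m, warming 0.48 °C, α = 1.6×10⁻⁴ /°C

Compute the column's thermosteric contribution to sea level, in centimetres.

36.5 cm

Layer 1: 150 × 3.5×10⁻⁴ × 0.51 = 0.026775 m
150–790 m: 640 × 2.8×10⁻⁴ × 0.36 = 0.064512 m
Layer 3: 690 × 2.5×10⁻⁴ × 0.69 = 0.119025 m
760 × 0.71 × 1.6×10⁻⁴ = 0.086336 m
Layer 5: 0.48 × 1.6×10⁻⁴ × 890 = 0.068352 m
Δh = 0.026775 + 0.064512 + 0.119025 + 0.086336 + 0.068352 = 0.36500 m ≈ 36.5 cm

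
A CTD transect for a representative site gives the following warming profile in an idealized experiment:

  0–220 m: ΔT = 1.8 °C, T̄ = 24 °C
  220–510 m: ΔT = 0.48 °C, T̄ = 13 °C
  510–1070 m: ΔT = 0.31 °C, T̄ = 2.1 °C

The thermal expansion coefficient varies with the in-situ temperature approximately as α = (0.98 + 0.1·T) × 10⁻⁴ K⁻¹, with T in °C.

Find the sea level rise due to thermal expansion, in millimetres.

186 mm of thermosteric rise

Layer 1: α = (0.98 + 0.1×24)×10⁻⁴ = 3.38×10⁻⁴ K⁻¹
Layer 2: α = (0.98 + 0.1×13)×10⁻⁴ = 2.28×10⁻⁴ K⁻¹
Layer 3: α = (0.98 + 0.1×2.1)×10⁻⁴ = 1.19×10⁻⁴ K⁻¹
0–220 m: 3.38×10⁻⁴ × 1.8 × 220 = 0.133848 m
220–510 m: 0.48 × 290 × 2.28×10⁻⁴ = 0.0317376 m
510–1070 m: 0.31 × 1.19×10⁻⁴ × 560 = 0.0206584 m
Δh = 0.133848 + 0.0317376 + 0.0206584 = 0.186244 m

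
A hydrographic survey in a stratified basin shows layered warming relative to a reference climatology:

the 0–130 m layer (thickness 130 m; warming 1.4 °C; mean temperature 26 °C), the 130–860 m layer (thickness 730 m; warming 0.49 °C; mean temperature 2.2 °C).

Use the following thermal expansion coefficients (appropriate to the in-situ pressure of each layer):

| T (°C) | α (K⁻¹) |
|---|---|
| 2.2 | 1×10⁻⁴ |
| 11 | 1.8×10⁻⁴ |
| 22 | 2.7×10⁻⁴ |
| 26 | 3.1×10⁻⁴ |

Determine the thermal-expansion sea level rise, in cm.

Δh = 9.2 cm

Layer 1 at 26 °C → α = 3.1×10⁻⁴ K⁻¹
Layer 2 at 2.2 °C → α = 1×10⁻⁴ K⁻¹
3.1×10⁻⁴ × 130 × 1.4 = 0.05642 m
Layer 2: 0.49 × 730 × 1×10⁻⁴ = 0.03577 m
Δh = 0.05642 + 0.03577 = 0.09219 m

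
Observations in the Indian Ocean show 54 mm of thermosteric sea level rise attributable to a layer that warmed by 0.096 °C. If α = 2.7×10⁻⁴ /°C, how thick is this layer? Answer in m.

H = Δh/(αΔT) = 0.054 / (2.7×10⁻⁴ × 0.096) ≈ 2083 m

H ≈ 2100 m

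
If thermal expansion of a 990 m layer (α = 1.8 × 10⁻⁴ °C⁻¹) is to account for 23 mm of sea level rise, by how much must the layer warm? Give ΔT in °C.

about 0.129 °C

ΔT = Δh/(αH) = 0.023 / (1.8×10⁻⁴ × 990) ≈ 0.1291 °C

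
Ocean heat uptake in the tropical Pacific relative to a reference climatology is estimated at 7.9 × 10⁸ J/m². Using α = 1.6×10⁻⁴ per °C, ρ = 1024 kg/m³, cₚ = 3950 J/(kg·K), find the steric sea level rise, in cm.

Δh ≈ 3.1 cm

Δh = αQ/(ρcₚ) = 1.6×10⁻⁴ × 7.9×10⁸ / (1024 × 3950) = 0.03125 m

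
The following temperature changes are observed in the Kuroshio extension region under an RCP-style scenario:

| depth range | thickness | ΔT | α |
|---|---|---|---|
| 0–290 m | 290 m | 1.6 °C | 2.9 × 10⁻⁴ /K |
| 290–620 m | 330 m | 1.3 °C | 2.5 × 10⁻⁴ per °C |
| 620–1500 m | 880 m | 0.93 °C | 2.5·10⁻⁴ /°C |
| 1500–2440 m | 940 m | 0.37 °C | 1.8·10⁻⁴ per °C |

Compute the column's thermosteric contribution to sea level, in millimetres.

509 mm

290 × 2.9×10⁻⁴ × 1.6 = 0.13456 m
290–620 m: 1.3 × 330 × 2.5×10⁻⁴ = 0.10725 m
Layer 3: 880 × 2.5×10⁻⁴ × 0.93 = 0.20460 m
940 × 0.37 × 1.8×10⁻⁴ = 0.062604 m
Δh = 0.13456 + 0.10725 + 0.20460 + 0.062604 = 0.509014 m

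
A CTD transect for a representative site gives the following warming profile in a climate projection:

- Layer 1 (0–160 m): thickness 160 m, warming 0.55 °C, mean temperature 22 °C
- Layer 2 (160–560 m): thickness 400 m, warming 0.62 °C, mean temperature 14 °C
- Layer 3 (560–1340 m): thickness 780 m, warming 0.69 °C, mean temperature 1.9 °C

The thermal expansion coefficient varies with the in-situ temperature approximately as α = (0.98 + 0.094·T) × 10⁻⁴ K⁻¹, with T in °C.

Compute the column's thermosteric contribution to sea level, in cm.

Layer 1: α = (0.98 + 0.094×22)×10⁻⁴ = 3.048×10⁻⁴ K⁻¹
Layer 2: α = (0.98 + 0.094×14)×10⁻⁴ = 2.296×10⁻⁴ K⁻¹
Layer 3: α = (0.98 + 0.094×1.9)×10⁻⁴ = 1.1586×10⁻⁴ K⁻¹
0–160 m: 0.55 × 3.048×10⁻⁴ × 160 = 0.0268224 m
Layer 2: 0.62 × 2.296×10⁻⁴ × 400 = 0.0569408 m
1.1586×10⁻⁴ × 0.69 × 780 = 0.062355852 m
Δh = 0.0268224 + 0.0569408 + 0.062355852 = 0.146119052 m ≈ 14.6 cm

Δh ≈ 14.6 cm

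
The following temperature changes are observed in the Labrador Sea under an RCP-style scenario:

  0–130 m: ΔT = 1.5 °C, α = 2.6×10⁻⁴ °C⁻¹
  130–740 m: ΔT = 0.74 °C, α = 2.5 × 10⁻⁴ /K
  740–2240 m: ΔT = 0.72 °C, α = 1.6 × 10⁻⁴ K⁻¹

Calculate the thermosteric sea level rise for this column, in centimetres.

33.6 cm

0–130 m: 1.5 × 130 × 2.6×10⁻⁴ = 0.05070 m
2.5×10⁻⁴ × 0.74 × 610 = 0.11285 m
740–2240 m: 1.6×10⁻⁴ × 0.72 × 1500 = 0.17280 m
Δh = 0.05070 + 0.11285 + 0.17280 = 0.33635 m ≈ 33.6 cm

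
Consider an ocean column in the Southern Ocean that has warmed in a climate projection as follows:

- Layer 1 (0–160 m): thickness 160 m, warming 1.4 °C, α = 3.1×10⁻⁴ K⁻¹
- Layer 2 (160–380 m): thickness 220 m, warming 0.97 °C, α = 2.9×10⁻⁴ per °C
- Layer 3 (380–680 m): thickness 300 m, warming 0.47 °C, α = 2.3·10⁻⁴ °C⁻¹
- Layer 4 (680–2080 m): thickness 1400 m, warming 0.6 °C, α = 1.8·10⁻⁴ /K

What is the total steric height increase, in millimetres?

160 × 3.1×10⁻⁴ × 1.4 = 0.06944 m
160–380 m: 2.9×10⁻⁴ × 0.97 × 220 = 0.061886 m
380–680 m: 0.47 × 2.3×10⁻⁴ × 300 = 0.03243 m
1400 × 0.6 × 1.8×10⁻⁴ = 0.15120 m
Δh = 0.06944 + 0.061886 + 0.03243 + 0.15120 = 0.314956 m ≈ 315 mm

Δh ≈ 315 mm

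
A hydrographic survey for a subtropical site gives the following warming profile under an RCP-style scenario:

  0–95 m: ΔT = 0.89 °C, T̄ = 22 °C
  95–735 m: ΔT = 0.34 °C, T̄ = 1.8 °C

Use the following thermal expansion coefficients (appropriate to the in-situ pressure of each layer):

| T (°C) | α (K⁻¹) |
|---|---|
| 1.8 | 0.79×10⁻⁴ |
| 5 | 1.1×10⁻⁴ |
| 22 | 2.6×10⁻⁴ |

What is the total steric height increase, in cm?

3.92 cm

Layer 1 at 22 °C → α = 2.6×10⁻⁴ K⁻¹
Layer 2 at 1.8 °C → α = 0.79×10⁻⁴ K⁻¹
0–95 m: 2.6×10⁻⁴ × 95 × 0.89 = 0.021983 m
95–735 m: 0.79×10⁻⁴ × 640 × 0.34 = 0.0171904 m
Δh = 0.021983 + 0.0171904 = 0.0391734 m ≈ 3.92 cm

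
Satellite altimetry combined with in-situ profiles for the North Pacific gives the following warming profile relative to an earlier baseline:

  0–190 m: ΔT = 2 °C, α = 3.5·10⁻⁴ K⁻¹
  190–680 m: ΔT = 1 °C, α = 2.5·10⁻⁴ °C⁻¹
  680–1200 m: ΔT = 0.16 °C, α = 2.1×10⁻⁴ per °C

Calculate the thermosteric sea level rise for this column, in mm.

about 270 mm

3.5×10⁻⁴ × 190 × 2 = 0.13300 m
Layer 2: 2.5×10⁻⁴ × 1 × 490 = 0.12250 m
Layer 3: 520 × 2.1×10⁻⁴ × 0.16 = 0.017472 m
Δh = 0.13300 + 0.12250 + 0.017472 = 0.272972 m ≈ 270 mm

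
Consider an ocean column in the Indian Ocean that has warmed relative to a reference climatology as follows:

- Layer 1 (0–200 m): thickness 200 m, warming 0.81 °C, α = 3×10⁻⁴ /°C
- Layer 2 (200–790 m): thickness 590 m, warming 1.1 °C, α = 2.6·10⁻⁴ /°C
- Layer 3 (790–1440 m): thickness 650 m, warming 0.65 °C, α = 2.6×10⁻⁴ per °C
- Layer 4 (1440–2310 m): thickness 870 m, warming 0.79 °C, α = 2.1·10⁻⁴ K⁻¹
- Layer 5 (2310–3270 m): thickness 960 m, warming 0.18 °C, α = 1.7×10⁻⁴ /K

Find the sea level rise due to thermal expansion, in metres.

3×10⁻⁴ × 0.81 × 200 = 0.04860 m
590 × 1.1 × 2.6×10⁻⁴ = 0.16874 m
790–1440 m: 0.65 × 2.6×10⁻⁴ × 650 = 0.10985 m
0.79 × 2.1×10⁻⁴ × 870 = 0.144333 m
2310–3270 m: 0.18 × 960 × 1.7×10⁻⁴ = 0.029376 m
Δh = 0.04860 + 0.16874 + 0.10985 + 0.144333 + 0.029376 = 0.500899 m

0.501 m of thermosteric rise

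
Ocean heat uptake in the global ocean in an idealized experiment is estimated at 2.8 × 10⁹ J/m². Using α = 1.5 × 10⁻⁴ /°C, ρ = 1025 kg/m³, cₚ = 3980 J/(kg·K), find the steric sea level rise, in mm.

Δh = αQ/(ρcₚ) = 1.5×10⁻⁴ × 2.8×10⁹ / (1025 × 3980) ≈ 0.10295 m

103 mm of thermosteric rise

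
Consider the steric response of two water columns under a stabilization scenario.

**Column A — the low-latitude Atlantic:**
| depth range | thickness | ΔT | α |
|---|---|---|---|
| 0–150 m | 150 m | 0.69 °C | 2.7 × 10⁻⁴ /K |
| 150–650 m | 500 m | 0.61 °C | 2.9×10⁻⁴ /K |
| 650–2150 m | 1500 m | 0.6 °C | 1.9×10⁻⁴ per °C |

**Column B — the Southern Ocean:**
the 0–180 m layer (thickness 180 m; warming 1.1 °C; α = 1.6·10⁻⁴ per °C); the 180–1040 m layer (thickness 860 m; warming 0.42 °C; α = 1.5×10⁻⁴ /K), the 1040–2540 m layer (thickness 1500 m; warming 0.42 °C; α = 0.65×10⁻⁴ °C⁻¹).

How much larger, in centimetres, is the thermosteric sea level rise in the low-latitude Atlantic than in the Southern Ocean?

A 0–150 m: 2.7×10⁻⁴ × 0.69 × 150 = 0.027945 m
A 150–650 m: 500 × 0.61 × 2.9×10⁻⁴ = 0.08845 m
A Layer 3: 1500 × 0.6 × 1.9×10⁻⁴ = 0.17100 m
A total: 0.287395 m
B 180 × 1.1 × 1.6×10⁻⁴ = 0.03168 m
B 1.5×10⁻⁴ × 0.42 × 860 = 0.05418 m
B Layer 3: 0.65×10⁻⁴ × 1500 × 0.42 = 0.04095 m
B total: 0.12681 m
Difference: 0.287395 − 0.12681 = 0.160585 m

16.1 cm larger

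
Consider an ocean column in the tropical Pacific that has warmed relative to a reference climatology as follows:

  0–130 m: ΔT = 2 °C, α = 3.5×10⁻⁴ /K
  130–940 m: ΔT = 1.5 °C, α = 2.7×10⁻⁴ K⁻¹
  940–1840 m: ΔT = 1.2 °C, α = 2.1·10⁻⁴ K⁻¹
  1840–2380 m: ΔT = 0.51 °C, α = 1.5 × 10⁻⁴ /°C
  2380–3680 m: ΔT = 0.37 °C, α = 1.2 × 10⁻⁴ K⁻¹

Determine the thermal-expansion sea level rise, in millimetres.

745 mm

Layer 1: 2 × 3.5×10⁻⁴ × 130 = 0.09100 m
130–940 m: 1.5 × 810 × 2.7×10⁻⁴ = 0.32805 m
940–1840 m: 900 × 1.2 × 2.1×10⁻⁴ = 0.22680 m
Layer 4: 540 × 1.5×10⁻⁴ × 0.51 = 0.04131 m
1300 × 0.37 × 1.2×10⁻⁴ = 0.05772 m
Δh = 0.09100 + 0.32805 + 0.22680 + 0.04131 + 0.05772 = 0.74488 m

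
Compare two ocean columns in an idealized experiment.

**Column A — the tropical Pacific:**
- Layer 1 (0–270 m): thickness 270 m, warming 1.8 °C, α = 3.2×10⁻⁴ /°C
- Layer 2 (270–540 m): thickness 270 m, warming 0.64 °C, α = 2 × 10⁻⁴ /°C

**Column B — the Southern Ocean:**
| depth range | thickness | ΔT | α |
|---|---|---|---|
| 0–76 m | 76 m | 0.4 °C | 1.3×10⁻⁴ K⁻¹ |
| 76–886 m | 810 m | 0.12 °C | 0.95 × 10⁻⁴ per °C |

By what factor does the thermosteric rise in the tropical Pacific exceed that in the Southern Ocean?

≈ 14.4×

A Layer 1: 3.2×10⁻⁴ × 270 × 1.8 = 0.15552 m
A 270–540 m: 270 × 2×10⁻⁴ × 0.64 = 0.03456 m
A total: 0.19008 m
B 0.4 × 1.3×10⁻⁴ × 76 = 0.003952 m
B 76–886 m: 0.12 × 810 × 0.95×10⁻⁴ = 0.009234 m
B total: 0.013186 m
Ratio: 0.19008 / 0.013186 ≈ 14.42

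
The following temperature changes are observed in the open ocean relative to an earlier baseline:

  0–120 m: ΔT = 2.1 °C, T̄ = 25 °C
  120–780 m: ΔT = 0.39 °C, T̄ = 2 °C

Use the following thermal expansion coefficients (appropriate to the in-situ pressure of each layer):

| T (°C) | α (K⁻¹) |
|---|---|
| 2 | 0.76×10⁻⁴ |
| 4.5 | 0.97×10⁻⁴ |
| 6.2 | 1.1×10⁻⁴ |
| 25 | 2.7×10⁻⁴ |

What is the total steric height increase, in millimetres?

Layer 1 at 25 °C → α = 2.7×10⁻⁴ K⁻¹
Layer 2 at 2 °C → α = 0.76×10⁻⁴ K⁻¹
Layer 1: 2.7×10⁻⁴ × 120 × 2.1 = 0.06804 m
Layer 2: 660 × 0.39 × 0.76×10⁻⁴ = 0.0195624 m
Δh = 0.06804 + 0.0195624 = 0.0876024 m

about 88 mm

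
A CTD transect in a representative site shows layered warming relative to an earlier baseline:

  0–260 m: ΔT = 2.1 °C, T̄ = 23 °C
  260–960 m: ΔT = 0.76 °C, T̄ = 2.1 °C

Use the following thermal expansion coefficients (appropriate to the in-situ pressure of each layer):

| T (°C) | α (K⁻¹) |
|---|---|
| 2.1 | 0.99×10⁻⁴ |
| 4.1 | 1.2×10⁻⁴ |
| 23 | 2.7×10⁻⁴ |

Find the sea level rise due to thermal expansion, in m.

Layer 1 at 23 °C → α = 2.7×10⁻⁴ K⁻¹
Layer 2 at 2.1 °C → α = 0.99×10⁻⁴ K⁻¹
Layer 1: 2.7×10⁻⁴ × 2.1 × 260 = 0.14742 m
260–960 m: 700 × 0.99×10⁻⁴ × 0.76 = 0.052668 m
Δh = 0.14742 + 0.052668 = 0.200088 m ≈ 0.20 m

Δh = 0.20 m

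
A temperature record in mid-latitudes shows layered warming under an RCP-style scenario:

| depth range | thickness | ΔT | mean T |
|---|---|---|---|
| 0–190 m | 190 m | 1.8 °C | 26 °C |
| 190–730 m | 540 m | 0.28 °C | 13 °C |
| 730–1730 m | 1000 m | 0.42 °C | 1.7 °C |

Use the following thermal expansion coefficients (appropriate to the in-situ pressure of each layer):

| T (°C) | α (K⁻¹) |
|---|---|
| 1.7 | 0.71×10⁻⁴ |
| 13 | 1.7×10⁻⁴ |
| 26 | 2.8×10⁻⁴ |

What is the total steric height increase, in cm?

Δh = 15.1 cm

Layer 1 at 26 °C → α = 2.8×10⁻⁴ K⁻¹
Layer 2 at 13 °C → α = 1.7×10⁻⁴ K⁻¹
Layer 3 at 1.7 °C → α = 0.71×10⁻⁴ K⁻¹
1.8 × 2.8×10⁻⁴ × 190 = 0.09576 m
190–730 m: 0.28 × 1.7×10⁻⁴ × 540 = 0.025704 m
Layer 3: 0.71×10⁻⁴ × 1000 × 0.42 = 0.02982 m
Δh = 0.09576 + 0.025704 + 0.02982 = 0.151284 m ≈ 15.1 cm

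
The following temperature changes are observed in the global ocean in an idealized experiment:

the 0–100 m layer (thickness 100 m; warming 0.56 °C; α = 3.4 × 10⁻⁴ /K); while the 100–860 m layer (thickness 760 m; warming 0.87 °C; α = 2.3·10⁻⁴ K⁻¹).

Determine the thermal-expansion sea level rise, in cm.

Δh ≈ 17.1 cm

0–100 m: 100 × 3.4×10⁻⁴ × 0.56 = 0.01904 m
760 × 0.87 × 2.3×10⁻⁴ = 0.152076 m
Δh = 0.01904 + 0.152076 = 0.171116 m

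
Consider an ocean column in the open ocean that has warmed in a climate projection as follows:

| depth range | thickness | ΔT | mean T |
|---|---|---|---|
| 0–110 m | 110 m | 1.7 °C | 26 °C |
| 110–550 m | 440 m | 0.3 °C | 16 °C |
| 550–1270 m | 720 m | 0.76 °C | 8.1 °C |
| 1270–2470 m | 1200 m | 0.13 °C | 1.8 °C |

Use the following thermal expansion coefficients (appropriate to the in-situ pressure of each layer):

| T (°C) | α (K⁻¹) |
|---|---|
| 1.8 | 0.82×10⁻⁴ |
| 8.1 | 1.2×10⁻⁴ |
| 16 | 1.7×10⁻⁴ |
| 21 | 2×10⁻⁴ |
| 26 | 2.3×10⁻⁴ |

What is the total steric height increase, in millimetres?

Layer 1 at 26 °C → α = 2.3×10⁻⁴ K⁻¹
Layer 2 at 16 °C → α = 1.7×10⁻⁴ K⁻¹
Layer 3 at 8.1 °C → α = 1.2×10⁻⁴ K⁻¹
Layer 4 at 1.8 °C → α = 0.82×10⁻⁴ K⁻¹
Layer 1: 110 × 1.7 × 2.3×10⁻⁴ = 0.04301 m
110–550 m: 1.7×10⁻⁴ × 0.3 × 440 = 0.02244 m
Layer 3: 720 × 0.76 × 1.2×10⁻⁴ = 0.065664 m
1270–2470 m: 0.82×10⁻⁴ × 1200 × 0.13 = 0.012792 m
Δh = 0.04301 + 0.02244 + 0.065664 + 0.012792 = 0.143906 m ≈ 144 mm

Δh = 144 mm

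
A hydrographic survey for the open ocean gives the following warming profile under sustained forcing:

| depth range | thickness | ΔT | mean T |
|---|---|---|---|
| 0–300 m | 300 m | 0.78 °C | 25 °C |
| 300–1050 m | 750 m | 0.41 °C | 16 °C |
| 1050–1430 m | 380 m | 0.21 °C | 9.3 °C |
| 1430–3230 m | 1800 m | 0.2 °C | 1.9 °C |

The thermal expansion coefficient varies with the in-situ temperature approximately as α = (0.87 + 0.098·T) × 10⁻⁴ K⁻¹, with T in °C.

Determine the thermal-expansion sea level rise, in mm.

Δh ≈ 200 mm

Layer 1: α = (0.87 + 0.098×25)×10⁻⁴ = 3.32×10⁻⁴ K⁻¹
Layer 2: α = (0.87 + 0.098×16)×10⁻⁴ = 2.438×10⁻⁴ K⁻¹
Layer 3: α = (0.87 + 0.098×9.3)×10⁻⁴ = 1.7814×10⁻⁴ K⁻¹
Layer 4: α = (0.87 + 0.098×1.9)×10⁻⁴ = 1.0562×10⁻⁴ K⁻¹
0–300 m: 0.78 × 3.32×10⁻⁴ × 300 = 0.077688 m
Layer 2: 750 × 2.438×10⁻⁴ × 0.41 = 0.0749685 m
Layer 3: 380 × 1.7814×10⁻⁴ × 0.21 = 0.014215572 m
1800 × 1.0562×10⁻⁴ × 0.2 = 0.0380232 m
Δh = 0.077688 + 0.0749685 + 0.014215572 + 0.0380232 = 0.204895272 m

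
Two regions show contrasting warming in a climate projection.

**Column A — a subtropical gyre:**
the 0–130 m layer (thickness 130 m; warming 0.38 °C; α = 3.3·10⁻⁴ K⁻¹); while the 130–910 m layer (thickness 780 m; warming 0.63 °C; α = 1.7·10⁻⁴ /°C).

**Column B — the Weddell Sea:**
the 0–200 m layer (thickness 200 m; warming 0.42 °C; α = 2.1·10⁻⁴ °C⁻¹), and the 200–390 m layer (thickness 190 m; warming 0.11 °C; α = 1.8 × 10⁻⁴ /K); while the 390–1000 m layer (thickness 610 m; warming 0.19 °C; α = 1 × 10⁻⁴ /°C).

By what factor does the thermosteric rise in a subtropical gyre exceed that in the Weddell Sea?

A Layer 1: 130 × 0.38 × 3.3×10⁻⁴ = 0.016302 m
A Layer 2: 0.63 × 1.7×10⁻⁴ × 780 = 0.083538 m
A total: 0.09984 m
B 200 × 0.42 × 2.1×10⁻⁴ = 0.01764 m
B 200–390 m: 190 × 1.8×10⁻⁴ × 0.11 = 0.003762 m
B 0.19 × 1×10⁻⁴ × 610 = 0.01159 m
B total: 0.032992 m
Ratio: 0.09984 / 0.032992 ≈ 3.026

≈ 3.0×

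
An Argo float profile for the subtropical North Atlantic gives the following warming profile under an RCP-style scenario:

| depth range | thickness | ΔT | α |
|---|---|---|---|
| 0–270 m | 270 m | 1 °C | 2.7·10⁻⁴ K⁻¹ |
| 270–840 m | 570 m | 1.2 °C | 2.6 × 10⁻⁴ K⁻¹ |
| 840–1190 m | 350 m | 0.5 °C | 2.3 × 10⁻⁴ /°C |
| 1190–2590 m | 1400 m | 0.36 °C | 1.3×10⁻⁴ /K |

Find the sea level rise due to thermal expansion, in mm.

about 360 mm

2.7×10⁻⁴ × 1 × 270 = 0.07290 m
1.2 × 2.6×10⁻⁴ × 570 = 0.17784 m
840–1190 m: 0.5 × 350 × 2.3×10⁻⁴ = 0.04025 m
Layer 4: 1400 × 0.36 × 1.3×10⁻⁴ = 0.06552 m
Δh = 0.07290 + 0.17784 + 0.04025 + 0.06552 = 0.35651 m ≈ 360 mm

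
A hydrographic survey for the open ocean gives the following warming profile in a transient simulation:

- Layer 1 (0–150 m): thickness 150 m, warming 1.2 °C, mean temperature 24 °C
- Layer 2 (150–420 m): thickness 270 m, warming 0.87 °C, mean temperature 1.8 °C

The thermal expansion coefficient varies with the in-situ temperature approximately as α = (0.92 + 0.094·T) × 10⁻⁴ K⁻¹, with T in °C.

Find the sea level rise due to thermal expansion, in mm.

Layer 1: α = (0.92 + 0.094×24)×10⁻⁴ = 3.176×10⁻⁴ K⁻¹
Layer 2: α = (0.92 + 0.094×1.8)×10⁻⁴ = 1.0892×10⁻⁴ K⁻¹
Layer 1: 3.176×10⁻⁴ × 150 × 1.2 = 0.057168 m
150–420 m: 0.87 × 1.0892×10⁻⁴ × 270 = 0.025585308 m
Δh = 0.057168 + 0.025585308 = 0.082753308 m

Δh ≈ 83 mm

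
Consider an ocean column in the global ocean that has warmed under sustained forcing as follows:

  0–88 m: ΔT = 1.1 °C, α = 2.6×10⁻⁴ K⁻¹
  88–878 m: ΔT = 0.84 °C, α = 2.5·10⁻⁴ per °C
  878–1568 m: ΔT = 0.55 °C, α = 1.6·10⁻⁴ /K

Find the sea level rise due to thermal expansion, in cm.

25 cm

2.6×10⁻⁴ × 1.1 × 88 = 0.025168 m
Layer 2: 790 × 2.5×10⁻⁴ × 0.84 = 0.16590 m
878–1568 m: 1.6×10⁻⁴ × 0.55 × 690 = 0.06072 m
Δh = 0.025168 + 0.16590 + 0.06072 = 0.251788 m ≈ 25 cm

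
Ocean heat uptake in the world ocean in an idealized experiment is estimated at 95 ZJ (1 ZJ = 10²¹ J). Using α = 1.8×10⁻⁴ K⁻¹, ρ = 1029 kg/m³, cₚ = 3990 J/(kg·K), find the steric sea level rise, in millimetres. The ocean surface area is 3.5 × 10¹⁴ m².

11.9 mm

Per unit area: Q = 95×10²¹ / (3.5×10¹⁴) ≈ 2.714×10⁸ J/m²
Δh = αQ/(ρcₚ) = 1.8×10⁻⁴ × 2.714×10⁸ / (1029 × 3990) ≈ 0.011899 m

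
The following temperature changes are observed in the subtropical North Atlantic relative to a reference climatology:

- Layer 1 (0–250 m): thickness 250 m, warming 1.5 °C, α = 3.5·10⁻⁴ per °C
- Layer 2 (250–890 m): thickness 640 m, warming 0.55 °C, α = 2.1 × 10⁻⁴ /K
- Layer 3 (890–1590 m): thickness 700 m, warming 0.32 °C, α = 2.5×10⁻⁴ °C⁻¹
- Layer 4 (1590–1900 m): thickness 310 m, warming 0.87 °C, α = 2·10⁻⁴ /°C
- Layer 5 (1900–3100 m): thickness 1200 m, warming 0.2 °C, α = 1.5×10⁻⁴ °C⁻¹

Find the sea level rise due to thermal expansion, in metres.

0.35 m

Layer 1: 250 × 1.5 × 3.5×10⁻⁴ = 0.13125 m
250–890 m: 0.55 × 640 × 2.1×10⁻⁴ = 0.07392 m
890–1590 m: 0.32 × 700 × 2.5×10⁻⁴ = 0.05600 m
Layer 4: 310 × 0.87 × 2×10⁻⁴ = 0.05394 m
1900–3100 m: 0.2 × 1200 × 1.5×10⁻⁴ = 0.03600 m
Δh = 0.13125 + 0.07392 + 0.05600 + 0.05394 + 0.03600 = 0.35111 m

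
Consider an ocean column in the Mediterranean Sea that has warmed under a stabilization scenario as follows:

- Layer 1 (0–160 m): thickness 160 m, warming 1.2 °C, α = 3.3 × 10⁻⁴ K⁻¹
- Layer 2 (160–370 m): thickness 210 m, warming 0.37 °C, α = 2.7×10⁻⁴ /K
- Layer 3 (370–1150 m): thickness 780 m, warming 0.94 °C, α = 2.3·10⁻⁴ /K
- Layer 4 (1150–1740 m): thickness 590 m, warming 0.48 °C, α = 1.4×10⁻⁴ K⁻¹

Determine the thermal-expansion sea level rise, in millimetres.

about 293 mm

0–160 m: 160 × 3.3×10⁻⁴ × 1.2 = 0.06336 m
0.37 × 2.7×10⁻⁴ × 210 = 0.020979 m
0.94 × 2.3×10⁻⁴ × 780 = 0.168636 m
590 × 1.4×10⁻⁴ × 0.48 = 0.039648 m
Δh = 0.06336 + 0.020979 + 0.168636 + 0.039648 = 0.292623 m ≈ 293 mm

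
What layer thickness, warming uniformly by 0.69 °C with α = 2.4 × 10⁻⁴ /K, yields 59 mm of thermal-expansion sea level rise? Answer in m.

356 m

H = Δh/(αΔT) = 0.059 / (2.4×10⁻⁴ × 0.69) ≈ 356.3 m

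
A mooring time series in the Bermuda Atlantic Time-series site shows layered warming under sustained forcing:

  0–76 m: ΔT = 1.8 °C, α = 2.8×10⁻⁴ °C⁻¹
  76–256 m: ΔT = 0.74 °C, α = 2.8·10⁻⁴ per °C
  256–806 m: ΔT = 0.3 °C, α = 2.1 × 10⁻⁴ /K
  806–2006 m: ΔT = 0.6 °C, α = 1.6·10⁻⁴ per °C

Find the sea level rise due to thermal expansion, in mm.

Layer 1: 76 × 2.8×10⁻⁴ × 1.8 = 0.038304 m
0.74 × 180 × 2.8×10⁻⁴ = 0.037296 m
Layer 3: 0.3 × 2.1×10⁻⁴ × 550 = 0.03465 m
1.6×10⁻⁴ × 1200 × 0.6 = 0.11520 m
Δh = 0.038304 + 0.037296 + 0.03465 + 0.11520 = 0.22545 m ≈ 225 mm

225 mm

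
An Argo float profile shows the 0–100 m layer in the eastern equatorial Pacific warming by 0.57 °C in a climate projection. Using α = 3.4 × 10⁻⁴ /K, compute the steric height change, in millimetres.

19 mm of thermosteric rise

Δh = αΔT·H = 3.4×10⁻⁴ × 0.57 × 100 = 0.01938 m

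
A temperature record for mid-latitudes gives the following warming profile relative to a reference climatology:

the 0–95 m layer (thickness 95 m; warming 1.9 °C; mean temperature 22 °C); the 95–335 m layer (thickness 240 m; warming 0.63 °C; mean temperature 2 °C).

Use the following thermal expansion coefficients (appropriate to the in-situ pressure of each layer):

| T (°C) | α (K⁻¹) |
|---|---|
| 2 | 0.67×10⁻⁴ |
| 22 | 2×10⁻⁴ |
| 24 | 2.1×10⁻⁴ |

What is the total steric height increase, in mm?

Δh = 46.2 mm

Layer 1 at 22 °C → α = 2×10⁻⁴ K⁻¹
Layer 2 at 2 °C → α = 0.67×10⁻⁴ K⁻¹
0–95 m: 95 × 2×10⁻⁴ × 1.9 = 0.03610 m
Layer 2: 0.63 × 0.67×10⁻⁴ × 240 = 0.0101304 m
Δh = 0.03610 + 0.0101304 = 0.0462304 m ≈ 46.2 mm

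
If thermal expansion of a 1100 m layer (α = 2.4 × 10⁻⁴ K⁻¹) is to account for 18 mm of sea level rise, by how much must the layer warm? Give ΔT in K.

ΔT = Δh/(αH) = 0.018 / (2.4×10⁻⁴ × 1100) ≈ 0.06818 K

about 0.068 K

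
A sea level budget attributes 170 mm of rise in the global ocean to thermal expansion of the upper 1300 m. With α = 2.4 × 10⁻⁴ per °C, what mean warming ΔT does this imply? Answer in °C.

ΔT = Δh/(αH) = 0.17 / (2.4×10⁻⁴ × 1300) ≈ 0.5449 °C

0.545 °C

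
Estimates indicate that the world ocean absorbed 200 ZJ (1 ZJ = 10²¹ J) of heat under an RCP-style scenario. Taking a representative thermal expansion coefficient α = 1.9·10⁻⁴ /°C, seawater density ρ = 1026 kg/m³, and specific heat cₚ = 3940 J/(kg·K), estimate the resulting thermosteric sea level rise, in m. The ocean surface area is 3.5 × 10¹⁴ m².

Per unit area: Q = 200×10²¹ / (3.5×10¹⁴) ≈ 5.714×10⁸ J/m²
Δh = αQ/(ρcₚ) = 1.9×10⁻⁴ × 5.714×10⁸ / (1026 × 3940) ≈ 0.026857 m

Δh ≈ 0.0269 m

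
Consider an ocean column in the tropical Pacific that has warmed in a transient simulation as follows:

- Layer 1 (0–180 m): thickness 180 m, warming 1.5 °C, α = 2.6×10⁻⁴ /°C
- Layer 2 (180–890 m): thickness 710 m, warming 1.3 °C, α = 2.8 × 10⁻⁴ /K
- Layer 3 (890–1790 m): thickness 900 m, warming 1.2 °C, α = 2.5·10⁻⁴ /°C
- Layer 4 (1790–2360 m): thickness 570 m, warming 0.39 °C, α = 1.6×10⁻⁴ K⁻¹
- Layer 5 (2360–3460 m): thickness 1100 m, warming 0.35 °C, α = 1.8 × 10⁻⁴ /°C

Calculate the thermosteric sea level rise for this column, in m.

2.6×10⁻⁴ × 1.5 × 180 = 0.07020 m
Layer 2: 710 × 2.8×10⁻⁴ × 1.3 = 0.25844 m
Layer 3: 1.2 × 2.5×10⁻⁴ × 900 = 0.27000 m
0.39 × 1.6×10⁻⁴ × 570 = 0.035568 m
Layer 5: 0.35 × 1100 × 1.8×10⁻⁴ = 0.06930 m
Δh = 0.07020 + 0.25844 + 0.27000 + 0.035568 + 0.06930 = 0.703508 m

0.70 m of thermosteric rise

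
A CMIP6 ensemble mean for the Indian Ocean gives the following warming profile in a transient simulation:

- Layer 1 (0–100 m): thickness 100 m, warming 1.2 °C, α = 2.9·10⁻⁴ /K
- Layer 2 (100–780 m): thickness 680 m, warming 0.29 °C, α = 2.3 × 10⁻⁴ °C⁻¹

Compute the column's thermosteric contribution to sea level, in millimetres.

Δh ≈ 80.2 mm

100 × 2.9×10⁻⁴ × 1.2 = 0.03480 m
100–780 m: 680 × 2.3×10⁻⁴ × 0.29 = 0.045356 m
Δh = 0.03480 + 0.045356 = 0.080156 m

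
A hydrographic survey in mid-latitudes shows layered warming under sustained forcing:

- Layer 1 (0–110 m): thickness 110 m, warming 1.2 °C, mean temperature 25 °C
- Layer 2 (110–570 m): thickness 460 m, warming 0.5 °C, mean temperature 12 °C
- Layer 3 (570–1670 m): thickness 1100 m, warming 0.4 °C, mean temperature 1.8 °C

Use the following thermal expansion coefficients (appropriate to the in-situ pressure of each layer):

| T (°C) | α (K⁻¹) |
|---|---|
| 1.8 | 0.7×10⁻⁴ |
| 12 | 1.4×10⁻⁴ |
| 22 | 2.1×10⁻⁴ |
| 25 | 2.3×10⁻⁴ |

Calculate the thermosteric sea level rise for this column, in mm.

Δh = 93 mm

Layer 1 at 25 °C → α = 2.3×10⁻⁴ K⁻¹
Layer 2 at 12 °C → α = 1.4×10⁻⁴ K⁻¹
Layer 3 at 1.8 °C → α = 0.7×10⁻⁴ K⁻¹
0–110 m: 2.3×10⁻⁴ × 110 × 1.2 = 0.03036 m
Layer 2: 460 × 1.4×10⁻⁴ × 0.5 = 0.03220 m
570–1670 m: 0.4 × 1100 × 0.7×10⁻⁴ = 0.03080 m
Δh = 0.03036 + 0.03220 + 0.03080 = 0.09336 m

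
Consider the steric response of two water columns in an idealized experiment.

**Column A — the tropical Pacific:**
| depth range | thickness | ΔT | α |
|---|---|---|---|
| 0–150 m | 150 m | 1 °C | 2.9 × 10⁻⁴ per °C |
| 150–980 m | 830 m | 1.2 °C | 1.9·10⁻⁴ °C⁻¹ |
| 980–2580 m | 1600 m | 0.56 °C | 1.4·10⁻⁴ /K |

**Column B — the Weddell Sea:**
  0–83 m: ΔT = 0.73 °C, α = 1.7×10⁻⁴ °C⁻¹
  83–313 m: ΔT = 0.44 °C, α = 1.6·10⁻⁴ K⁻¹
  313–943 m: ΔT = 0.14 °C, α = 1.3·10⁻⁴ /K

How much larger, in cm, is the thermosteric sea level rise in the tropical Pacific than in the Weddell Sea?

Δh_A − Δh_B ≈ 32 cm

A Layer 1: 150 × 2.9×10⁻⁴ × 1 = 0.04350 m
A 150–980 m: 1.9×10⁻⁴ × 830 × 1.2 = 0.18924 m
A 980–2580 m: 1.4×10⁻⁴ × 1600 × 0.56 = 0.12544 m
A total: 0.35818 m
B Layer 1: 83 × 1.7×10⁻⁴ × 0.73 = 0.0103003 m
B 83–313 m: 1.6×10⁻⁴ × 0.44 × 230 = 0.016192 m
B 313–943 m: 630 × 0.14 × 1.3×10⁻⁴ = 0.011466 m
B total: 0.0379583 m
Difference: 0.35818 − 0.0379583 = 0.3202217 m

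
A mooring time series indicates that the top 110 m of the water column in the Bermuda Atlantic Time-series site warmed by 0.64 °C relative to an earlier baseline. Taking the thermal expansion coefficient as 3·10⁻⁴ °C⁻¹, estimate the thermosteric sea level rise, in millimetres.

Δh = 21.1 mm

Δh = αΔT·H = 3×10⁻⁴ × 0.64 × 110 = 0.02112 m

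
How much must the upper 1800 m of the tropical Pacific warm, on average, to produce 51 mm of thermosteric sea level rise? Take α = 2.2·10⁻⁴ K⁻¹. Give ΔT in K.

about 0.13 K

ΔT = Δh/(αH) = 0.051 / (2.2×10⁻⁴ × 1800) ≈ 0.1288 K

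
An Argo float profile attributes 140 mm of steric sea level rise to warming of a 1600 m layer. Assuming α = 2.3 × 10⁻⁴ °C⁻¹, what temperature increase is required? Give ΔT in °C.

ΔT = Δh/(αH) = 0.14 / (2.3×10⁻⁴ × 1600) ≈ 0.3804 °C

0.380 °C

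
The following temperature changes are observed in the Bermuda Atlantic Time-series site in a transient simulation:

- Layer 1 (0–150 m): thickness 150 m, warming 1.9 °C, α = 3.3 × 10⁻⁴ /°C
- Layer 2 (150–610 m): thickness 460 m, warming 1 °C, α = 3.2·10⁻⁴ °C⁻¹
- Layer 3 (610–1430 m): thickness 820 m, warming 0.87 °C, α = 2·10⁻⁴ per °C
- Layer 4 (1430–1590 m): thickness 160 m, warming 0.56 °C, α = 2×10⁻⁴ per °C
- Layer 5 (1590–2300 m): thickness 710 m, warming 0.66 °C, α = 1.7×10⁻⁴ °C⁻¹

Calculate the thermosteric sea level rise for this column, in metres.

0–150 m: 1.9 × 150 × 3.3×10⁻⁴ = 0.09405 m
Layer 2: 1 × 460 × 3.2×10⁻⁴ = 0.14720 m
610–1430 m: 820 × 0.87 × 2×10⁻⁴ = 0.14268 m
1430–1590 m: 0.56 × 160 × 2×10⁻⁴ = 0.01792 m
710 × 0.66 × 1.7×10⁻⁴ = 0.079662 m
Δh = 0.09405 + 0.14720 + 0.14268 + 0.01792 + 0.079662 = 0.481512 m

Δh = 0.48 m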